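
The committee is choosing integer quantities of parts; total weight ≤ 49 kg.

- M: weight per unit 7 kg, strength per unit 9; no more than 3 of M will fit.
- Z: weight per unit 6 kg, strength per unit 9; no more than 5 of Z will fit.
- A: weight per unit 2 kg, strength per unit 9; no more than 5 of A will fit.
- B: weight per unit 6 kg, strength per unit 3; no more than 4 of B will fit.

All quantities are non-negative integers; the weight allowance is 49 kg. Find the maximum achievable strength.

99

A has the best ratio (9/2); taking only A gives at most 5×9 = 45 (stopped by the supply cap of 5).
Mixing does better — 1×M, 5×Z, and 5×A: weight 47 ≤ 49, strength 1·9 + 5·9 + 5·9 = 99.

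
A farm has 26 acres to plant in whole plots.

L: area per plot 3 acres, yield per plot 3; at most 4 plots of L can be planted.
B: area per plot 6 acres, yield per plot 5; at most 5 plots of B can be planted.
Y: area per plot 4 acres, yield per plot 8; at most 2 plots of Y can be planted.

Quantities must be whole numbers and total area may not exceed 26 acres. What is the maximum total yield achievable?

33

Y has the best ratio (8/4); taking only Y gives at most 2×8 = 16 (stopped by the supply cap of 2).
Mixing does better — 4×L, 1×B, and 2×Y: area 26 ≤ 26, yield 4·3 + 1·5 + 2·8 = 33.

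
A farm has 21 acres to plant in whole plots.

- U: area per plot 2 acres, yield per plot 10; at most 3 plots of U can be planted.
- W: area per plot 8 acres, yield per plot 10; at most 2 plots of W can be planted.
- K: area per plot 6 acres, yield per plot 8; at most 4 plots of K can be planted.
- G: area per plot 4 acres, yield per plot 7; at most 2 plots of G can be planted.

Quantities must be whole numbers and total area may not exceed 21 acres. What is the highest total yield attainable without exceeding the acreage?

U has the best ratio (10/2); taking only U gives at most 3×10 = 30 (stopped by the supply cap of 3).
Mixing does better — 3×U, 1×K, and 2×G: area 20 ≤ 21, yield 3·10 + 1·8 + 2·7 = 52.

52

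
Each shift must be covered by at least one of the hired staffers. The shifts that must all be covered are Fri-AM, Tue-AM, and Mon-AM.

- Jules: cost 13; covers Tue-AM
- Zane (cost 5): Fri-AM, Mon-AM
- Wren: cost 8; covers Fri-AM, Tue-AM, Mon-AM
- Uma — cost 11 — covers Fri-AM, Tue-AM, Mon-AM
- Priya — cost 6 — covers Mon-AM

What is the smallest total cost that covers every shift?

8

This is a weighted set-cover instance.
The greedy cost-per-new-shift heuristic would pick Zane and Wren for 13, but a cheaper cover exists.
Wren alone covers Fri-AM, Tue-AM, Mon-AM — every shift.
Total cost: 8.
No cover costs less than 8.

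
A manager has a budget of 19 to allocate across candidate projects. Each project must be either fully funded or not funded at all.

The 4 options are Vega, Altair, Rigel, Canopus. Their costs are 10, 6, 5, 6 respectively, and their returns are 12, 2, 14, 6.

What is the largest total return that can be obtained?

26

Altair + Rigel + Canopus: cost 6 + 5 + 6 = 17 ≤ 19, return 2 + 14 + 6 = 22.
Rigel + Canopus: cost 5 + 6 = 11 ≤ 19, return 14 + 6 = 20.
Vega + Rigel: cost 10 + 5 = 15 ≤ 19, return 12 + 14 = 26.
Best is Vega and Rigel with total return 26.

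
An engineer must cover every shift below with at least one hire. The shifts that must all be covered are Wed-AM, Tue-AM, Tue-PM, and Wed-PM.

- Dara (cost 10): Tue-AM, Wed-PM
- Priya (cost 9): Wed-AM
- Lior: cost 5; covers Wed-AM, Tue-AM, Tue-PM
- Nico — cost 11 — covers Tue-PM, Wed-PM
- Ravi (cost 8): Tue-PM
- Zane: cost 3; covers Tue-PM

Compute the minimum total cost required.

Choose Dara and Lior: together they cover Wed-AM, Tue-AM, Tue-PM, Wed-PM — every shift.
Total cost: 10 + 5 = 15.

15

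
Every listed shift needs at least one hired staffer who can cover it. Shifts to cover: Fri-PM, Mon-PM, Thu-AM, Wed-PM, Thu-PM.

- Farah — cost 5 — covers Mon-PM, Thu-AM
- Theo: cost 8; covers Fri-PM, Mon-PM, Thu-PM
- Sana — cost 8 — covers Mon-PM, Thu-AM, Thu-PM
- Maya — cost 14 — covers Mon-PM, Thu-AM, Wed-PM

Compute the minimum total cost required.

The greedy cost-per-new-shift heuristic would pick Farah, Theo, and Maya for 27, but a cheaper cover exists.
Choose Theo and Maya: together they cover Fri-PM, Mon-PM, Thu-AM, Wed-PM, Thu-PM — every shift.
Total cost: 8 + 14 = 22.
No cover costs less than 22.

22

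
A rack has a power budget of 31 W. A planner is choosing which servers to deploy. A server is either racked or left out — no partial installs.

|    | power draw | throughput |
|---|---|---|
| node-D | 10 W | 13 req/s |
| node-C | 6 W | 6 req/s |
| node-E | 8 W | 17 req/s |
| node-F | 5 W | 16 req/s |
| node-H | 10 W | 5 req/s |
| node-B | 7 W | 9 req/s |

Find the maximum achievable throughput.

55

node-D + node-C + node-E + node-F: power draw 10 + 6 + 8 + 5 = 29 ≤ 31, throughput 13 + 6 + 17 + 16 = 52.
node-D + node-E + node-F + node-B: power draw 10 + 8 + 5 + 7 = 30 ≤ 31, throughput 13 + 17 + 16 + 9 = 55.
node-C + node-E + node-F + node-B: power draw 6 + 8 + 5 + 7 = 26 ≤ 31, throughput 6 + 17 + 16 + 9 = 48.
Best is node-D, node-E, node-F, and node-B with total throughput 55.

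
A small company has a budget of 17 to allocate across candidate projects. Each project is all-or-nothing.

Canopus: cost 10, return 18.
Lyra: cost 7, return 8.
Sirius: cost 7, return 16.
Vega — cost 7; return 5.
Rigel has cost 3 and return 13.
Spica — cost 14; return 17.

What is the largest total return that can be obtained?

37

Allowing fractional choices, the relaxed optimum would be about 41.6, but projects are indivisible.
Sirius + Vega + Rigel: cost 7 + 7 + 3 = 17 ≤ 17, return 16 + 5 + 13 = 34.
Canopus + Sirius: cost 10 + 7 = 17 ≤ 17, return 18 + 16 = 34.
Lyra + Sirius + Rigel: cost 7 + 7 + 3 = 17 ≤ 17, return 8 + 16 + 13 = 37.
Best is Lyra, Sirius, and Rigel with total return 37.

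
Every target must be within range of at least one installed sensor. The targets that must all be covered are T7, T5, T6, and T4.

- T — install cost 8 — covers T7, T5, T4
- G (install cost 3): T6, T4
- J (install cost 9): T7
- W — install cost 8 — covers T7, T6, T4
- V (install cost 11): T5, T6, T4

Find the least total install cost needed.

11

This is a weighted set-cover instance.
Choose T and G: together they cover T7, T5, T6, T4 — every target.
Total install cost: 8 + 3 = 11.
No cover costs less than 11.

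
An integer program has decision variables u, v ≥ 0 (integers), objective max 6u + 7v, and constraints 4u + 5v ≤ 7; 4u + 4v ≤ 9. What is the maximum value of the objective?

(u,v)=(0,1): 4·0+5·1=5≤7, 4·0+4·1=4≤9, objective 7.
(u,v)=(1,0): 4·1+5·0=4≤7, 4·1+4·0=4≤9, objective 6.
Maximum is 7 at (u,v)=(0,1).

7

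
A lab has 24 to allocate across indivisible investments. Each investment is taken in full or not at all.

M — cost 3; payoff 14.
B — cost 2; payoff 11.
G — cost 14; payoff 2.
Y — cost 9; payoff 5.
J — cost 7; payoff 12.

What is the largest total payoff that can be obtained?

Take M, B, Y, and J: cost 3 + 2 + 9 + 7 = 21 ≤ 24, payoff 14 + 11 + 5 + 12 = 42.
No other feasible combination does better.

42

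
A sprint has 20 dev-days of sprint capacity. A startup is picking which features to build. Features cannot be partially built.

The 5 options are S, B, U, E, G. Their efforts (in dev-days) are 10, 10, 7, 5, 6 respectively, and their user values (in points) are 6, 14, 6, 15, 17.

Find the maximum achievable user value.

Allowing fractional choices, the relaxed optimum would be about 44.6, but features are indivisible.
B + G: effort 10 + 6 = 16 ≤ 20, user value 14 + 17 = 31.
U + E + G: effort 7 + 5 + 6 = 18 ≤ 20, user value 6 + 15 + 17 = 38.
E + G: effort 5 + 6 = 11 ≤ 20, user value 15 + 17 = 32.
Best is U, E, and G with total user value 38.

38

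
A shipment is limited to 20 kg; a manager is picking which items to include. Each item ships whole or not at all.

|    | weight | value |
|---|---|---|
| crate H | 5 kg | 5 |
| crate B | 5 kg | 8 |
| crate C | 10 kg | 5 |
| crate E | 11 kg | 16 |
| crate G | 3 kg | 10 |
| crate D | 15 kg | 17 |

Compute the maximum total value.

Allowing fractional choices, the relaxed optimum would be about 35.1, but items are indivisible.
crate H + crate E + crate G: weight 5 + 11 + 3 = 19 ≤ 20, value 5 + 16 + 10 = 31.
crate G + crate D: weight 3 + 15 = 18 ≤ 20, value 10 + 17 = 27.
crate B + crate E + crate G: weight 5 + 11 + 3 = 19 ≤ 20, value 8 + 16 + 10 = 34.
Best is crate B, crate E, and crate G with total value 34.

34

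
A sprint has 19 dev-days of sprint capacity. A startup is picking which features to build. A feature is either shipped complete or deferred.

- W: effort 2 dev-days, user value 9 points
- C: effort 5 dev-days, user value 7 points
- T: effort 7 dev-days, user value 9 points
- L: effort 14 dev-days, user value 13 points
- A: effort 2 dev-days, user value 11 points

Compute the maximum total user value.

Allowing fractional choices, the relaxed optimum would be about 38.8, but features are indivisible.
W + C + T + A: effort 2 + 5 + 7 + 2 = 16 ≤ 19, user value 9 + 7 + 9 + 11 = 36.
W + T + A: effort 2 + 7 + 2 = 11 ≤ 19, user value 9 + 9 + 11 = 29.
W + L + A: effort 2 + 14 + 2 = 18 ≤ 19, user value 9 + 13 + 11 = 33.
Best is W, C, T, and A with total user value 36.

36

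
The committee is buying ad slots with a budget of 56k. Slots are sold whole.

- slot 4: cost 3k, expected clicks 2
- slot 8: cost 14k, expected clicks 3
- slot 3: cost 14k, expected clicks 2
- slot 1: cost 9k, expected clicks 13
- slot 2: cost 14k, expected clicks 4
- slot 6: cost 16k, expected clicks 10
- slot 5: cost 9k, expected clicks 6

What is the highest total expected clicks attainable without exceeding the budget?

Take slot 4, slot 1, slot 2, slot 6, and slot 5: cost 3 + 9 + 14 + 16 + 9 = 51 ≤ 56, expected clicks 2 + 13 + 4 + 10 + 6 = 35.
No other feasible combination does better.

35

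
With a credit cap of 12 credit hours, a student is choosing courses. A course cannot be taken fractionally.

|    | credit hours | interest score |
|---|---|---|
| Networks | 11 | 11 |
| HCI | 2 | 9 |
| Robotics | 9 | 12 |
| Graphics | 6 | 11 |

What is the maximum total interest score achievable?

Allowing fractional choices, the relaxed optimum would be about 25.3, but courses are indivisible.
HCI + Robotics: credit hours 2 + 9 = 11 ≤ 12, interest score 9 + 12 = 21.
HCI + Graphics: credit hours 2 + 6 = 8 ≤ 12, interest score 9 + 11 = 20.
Best is HCI and Robotics with total interest score 21.

21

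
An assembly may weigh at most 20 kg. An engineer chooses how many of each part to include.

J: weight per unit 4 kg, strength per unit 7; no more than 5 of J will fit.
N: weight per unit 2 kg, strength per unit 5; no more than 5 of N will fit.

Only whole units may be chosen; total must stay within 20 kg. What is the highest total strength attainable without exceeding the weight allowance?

41

N has the best ratio (5/2); taking only N gives at most 5×5 = 25 (stopped by the supply cap of 5).
Mixing does better — 3×J and 4×N: weight 20 ≤ 20, strength 3·7 + 4·5 = 41.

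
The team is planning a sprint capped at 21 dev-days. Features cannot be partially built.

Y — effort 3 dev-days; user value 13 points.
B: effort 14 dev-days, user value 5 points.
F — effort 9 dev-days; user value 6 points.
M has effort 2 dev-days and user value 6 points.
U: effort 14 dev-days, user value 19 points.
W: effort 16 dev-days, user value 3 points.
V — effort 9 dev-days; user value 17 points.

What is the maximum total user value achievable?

Y + M + U: effort 3 + 2 + 14 = 19 ≤ 21, user value 13 + 6 + 19 = 38.
Y + M + V: effort 3 + 2 + 9 = 14 ≤ 21, user value 13 + 6 + 17 = 36.
Best is Y, M, and U with total user value 38.

38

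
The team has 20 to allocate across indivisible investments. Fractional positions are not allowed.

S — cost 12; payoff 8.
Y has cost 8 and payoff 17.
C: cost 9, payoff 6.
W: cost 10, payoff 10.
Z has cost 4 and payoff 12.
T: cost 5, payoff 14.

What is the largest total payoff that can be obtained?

Take Y, Z, and T: cost 8 + 4 + 5 = 17 ≤ 20, payoff 17 + 12 + 14 = 43.
No other feasible combination does better.

43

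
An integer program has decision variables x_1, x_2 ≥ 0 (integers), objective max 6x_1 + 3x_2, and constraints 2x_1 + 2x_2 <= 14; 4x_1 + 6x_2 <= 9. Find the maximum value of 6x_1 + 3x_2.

12

Relaxing integrality, the LP optimum is 13.50 at (x_1,x_2) = (2.25, 0), which is not an integer point.
(x_1,x_2)=(2,0): 2·2+2·0=4≤14, 4·2+6·0=8≤9, objective 12.
(x_1,x_2)=(1,0): 2·1+2·0=2≤14, 4·1+6·0=4≤9, objective 6.
Maximum is 12 at (x_1,x_2)=(2,0).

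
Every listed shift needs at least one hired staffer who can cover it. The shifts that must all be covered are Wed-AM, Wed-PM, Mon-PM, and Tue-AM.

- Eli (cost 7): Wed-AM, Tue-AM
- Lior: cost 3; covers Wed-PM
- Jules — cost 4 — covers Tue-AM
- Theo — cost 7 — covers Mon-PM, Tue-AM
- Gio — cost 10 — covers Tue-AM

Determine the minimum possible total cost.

17

Choose Eli, Lior, and Theo: together they cover Wed-AM, Wed-PM, Mon-PM, Tue-AM — every shift.
Total cost: 7 + 3 + 7 = 17.
No cover costs less than 17.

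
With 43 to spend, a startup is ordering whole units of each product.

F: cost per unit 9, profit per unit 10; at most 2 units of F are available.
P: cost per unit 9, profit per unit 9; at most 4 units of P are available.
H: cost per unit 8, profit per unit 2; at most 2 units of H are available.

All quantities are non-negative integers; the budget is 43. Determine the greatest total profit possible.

2×F and 2×P: cost 36 ≤ 43, profit 2·10 + 2·9 = 38.
1×F and 3×P: cost 36 ≤ 43, profit 1·10 + 3·9 = 37.
Best is 38.

38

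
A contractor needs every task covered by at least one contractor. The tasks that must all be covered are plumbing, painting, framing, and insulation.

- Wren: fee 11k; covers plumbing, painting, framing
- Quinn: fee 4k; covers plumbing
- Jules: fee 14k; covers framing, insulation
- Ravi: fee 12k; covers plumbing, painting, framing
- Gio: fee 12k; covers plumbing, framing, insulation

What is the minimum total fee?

Choose Wren and Gio: together they cover plumbing, painting, framing, insulation — every task.
Total fee: 11 + 12 = 23.
No cover costs less than 23.

23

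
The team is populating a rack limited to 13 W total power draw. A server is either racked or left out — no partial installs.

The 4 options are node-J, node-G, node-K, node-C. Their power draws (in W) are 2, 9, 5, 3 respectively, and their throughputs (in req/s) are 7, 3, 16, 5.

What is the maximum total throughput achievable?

28

This is a 0-1 knapsack instance.
node-J + node-K: power draw 2 + 5 = 7 ≤ 13, throughput 7 + 16 = 23.
node-J + node-K + node-C: power draw 2 + 5 + 3 = 10 ≤ 13, throughput 7 + 16 + 5 = 28.
node-K + node-C: power draw 5 + 3 = 8 ≤ 13, throughput 16 + 5 = 21.
Best is node-J, node-K, and node-C with total throughput 28.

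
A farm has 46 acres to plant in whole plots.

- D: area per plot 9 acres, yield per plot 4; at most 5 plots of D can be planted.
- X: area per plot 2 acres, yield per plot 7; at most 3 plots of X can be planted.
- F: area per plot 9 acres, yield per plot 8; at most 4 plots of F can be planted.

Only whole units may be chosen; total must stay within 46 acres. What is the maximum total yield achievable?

53

This is a bounded integer knapsack.
3×X and 4×F: area 42 ≤ 46, yield 3·7 + 4·8 = 53.
1×D, 3×X, and 3×F: area 42 ≤ 46, yield 1·4 + 3·7 + 3·8 = 49.
Best is 53.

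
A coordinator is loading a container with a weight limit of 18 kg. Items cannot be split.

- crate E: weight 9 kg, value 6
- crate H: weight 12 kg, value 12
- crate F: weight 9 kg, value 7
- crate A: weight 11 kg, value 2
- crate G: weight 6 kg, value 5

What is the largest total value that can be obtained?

17

This is an integer program with binary decision variables.
Take crate H and crate G: weight 12 + 6 = 18 ≤ 18, value 12 + 5 = 17.
No other feasible combination does better.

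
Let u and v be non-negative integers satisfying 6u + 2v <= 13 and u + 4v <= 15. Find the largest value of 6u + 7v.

Relaxing integrality, the LP optimum is 30.50 at (u,v) = (1, 3.5), which is not an integer point.
(u,v)=(1,3): 6·1+2·3=12≤13, 1·1+4·3=13≤15, objective 27.
(u,v)=(0,3): 6·0+2·3=6≤13, 1·0+4·3=12≤15, objective 21.
(u,v)=(1,2): 6·1+2·2=10≤13, 1·1+4·2=9≤15, objective 20.
Maximum is 27 at (u,v)=(1,3).

27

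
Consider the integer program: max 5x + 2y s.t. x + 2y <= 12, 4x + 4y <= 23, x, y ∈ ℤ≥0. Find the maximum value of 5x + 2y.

(x,y)=(5,0) is feasible, giving 25.
(x,y)=(4,1) is feasible, giving 22.
(x,y)=(4,0) is feasible, giving 20.
No feasible integer point exceeds 25.

25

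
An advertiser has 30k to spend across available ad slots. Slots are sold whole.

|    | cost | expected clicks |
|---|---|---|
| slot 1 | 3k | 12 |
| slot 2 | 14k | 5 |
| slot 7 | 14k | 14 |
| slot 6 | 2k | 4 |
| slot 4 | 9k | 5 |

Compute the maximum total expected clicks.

35

Take slot 1, slot 7, slot 6, and slot 4: cost 3 + 14 + 2 + 9 = 28 ≤ 30, expected clicks 12 + 14 + 4 + 5 = 35.
No other feasible combination does better.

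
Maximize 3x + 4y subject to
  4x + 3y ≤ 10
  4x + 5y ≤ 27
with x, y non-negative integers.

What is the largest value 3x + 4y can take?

12

The continuous relaxation peaks at (0, 3.33) with value 13.33; rounding to a feasible lattice point costs some objective.
(x,y)=(0,3): 4·0+3·3=9≤10, 4·0+5·3=15≤27, objective 12.
(x,y)=(1,2): 4·1+3·2=10≤10, 4·1+5·2=14≤27, objective 11.
Maximum is 12 at (x,y)=(0,3).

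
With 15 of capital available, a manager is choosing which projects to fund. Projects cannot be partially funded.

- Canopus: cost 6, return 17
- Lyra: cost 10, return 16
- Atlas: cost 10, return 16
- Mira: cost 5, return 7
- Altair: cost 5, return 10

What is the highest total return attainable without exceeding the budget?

Take Canopus and Altair: cost 6 + 5 = 11 ≤ 15, return 17 + 10 = 27.
No other feasible combination does better.

27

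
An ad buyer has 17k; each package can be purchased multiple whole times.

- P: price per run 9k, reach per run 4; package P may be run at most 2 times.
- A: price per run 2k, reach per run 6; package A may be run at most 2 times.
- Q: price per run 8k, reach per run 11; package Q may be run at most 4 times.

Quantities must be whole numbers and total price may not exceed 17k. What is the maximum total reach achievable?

This is a bounded integer knapsack.
2×Q: price 16 ≤ 17, reach 2·11 = 22.
2×A and 1×Q: price 12 ≤ 17, reach 2·6 + 1·11 = 23.
Best is 23.

23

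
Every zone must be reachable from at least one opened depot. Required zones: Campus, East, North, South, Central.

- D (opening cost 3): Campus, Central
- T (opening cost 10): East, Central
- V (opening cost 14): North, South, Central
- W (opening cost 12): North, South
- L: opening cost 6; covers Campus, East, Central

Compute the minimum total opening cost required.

This is a weighted set-cover instance.
Choose W and L: together they cover Campus, East, North, South, Central — every zone.
Total opening cost: 12 + 6 = 18.

18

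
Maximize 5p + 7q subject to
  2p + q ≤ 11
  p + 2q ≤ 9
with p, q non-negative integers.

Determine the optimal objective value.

The continuous relaxation peaks at (4.33, 2.33) with value 38.00; rounding to a feasible lattice point costs some objective.
(p,q)=(3,3): 2·3+1·3=9≤11, 1·3+2·3=9≤9, objective 36.
(p,q)=(4,2): 2·4+1·2=10≤11, 1·4+2·2=8≤9, objective 34.
(p,q)=(5,1): 2·5+1·1=11≤11, 1·5+2·1=7≤9, objective 32.
Maximum is 36 at (p,q)=(3,3).

36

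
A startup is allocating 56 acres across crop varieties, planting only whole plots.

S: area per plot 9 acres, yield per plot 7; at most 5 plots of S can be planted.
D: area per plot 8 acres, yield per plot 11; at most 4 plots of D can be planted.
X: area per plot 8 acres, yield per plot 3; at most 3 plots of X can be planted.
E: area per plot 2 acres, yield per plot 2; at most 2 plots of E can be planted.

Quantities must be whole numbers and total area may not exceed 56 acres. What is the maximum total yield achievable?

62

This is a bounded integer knapsack.
Take 2×S, 4×D, and 2×E: area 54 ≤ 56, yield 2·7 + 4·11 + 2·2 = 62.
D has the best ratio (11/8) and is taken to its limit of 4; remaining capacity is filled optimally with the others.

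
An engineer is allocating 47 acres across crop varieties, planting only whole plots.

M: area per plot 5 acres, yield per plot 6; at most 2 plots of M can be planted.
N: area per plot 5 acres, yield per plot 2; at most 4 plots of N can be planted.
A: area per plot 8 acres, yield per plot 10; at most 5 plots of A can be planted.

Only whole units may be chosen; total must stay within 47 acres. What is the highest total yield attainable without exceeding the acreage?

56

2×M, 1×N, and 4×A: area 47 ≤ 47, yield 2·6 + 1·2 + 4·10 = 54.
1×M and 5×A: area 45 ≤ 47, yield 1·6 + 5·10 = 56.
Best is 56.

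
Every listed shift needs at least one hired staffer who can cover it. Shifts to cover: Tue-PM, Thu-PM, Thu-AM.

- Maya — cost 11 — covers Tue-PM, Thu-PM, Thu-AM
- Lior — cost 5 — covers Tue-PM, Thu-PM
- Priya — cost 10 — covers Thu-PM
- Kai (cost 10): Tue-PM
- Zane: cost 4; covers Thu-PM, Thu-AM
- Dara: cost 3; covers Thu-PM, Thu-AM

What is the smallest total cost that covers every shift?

8

This is a weighted set-cover instance.
Choose Lior and Dara: together they cover Tue-PM, Thu-PM, Thu-AM — every shift.
Total cost: 5 + 3 = 8.
No cover costs less than 8.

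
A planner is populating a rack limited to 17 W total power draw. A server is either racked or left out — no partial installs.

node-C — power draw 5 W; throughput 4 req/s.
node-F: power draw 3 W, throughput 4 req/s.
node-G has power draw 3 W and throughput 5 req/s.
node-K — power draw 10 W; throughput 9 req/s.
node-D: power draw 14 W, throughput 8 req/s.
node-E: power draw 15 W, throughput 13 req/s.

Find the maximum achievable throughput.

Take node-F, node-G, and node-K: power draw 3 + 3 + 10 = 16 ≤ 17, throughput 4 + 5 + 9 = 18.
No other feasible combination does better.

18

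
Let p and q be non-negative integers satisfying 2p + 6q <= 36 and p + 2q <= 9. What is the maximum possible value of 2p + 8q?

The continuous relaxation peaks at (0, 4.5) with value 36.00; rounding to a feasible lattice point costs some objective.
(p,q)=(1,4): 2·1+6·4=26≤36, 1·1+2·4=9≤9, objective 34.
(p,q)=(0,4): 2·0+6·4=24≤36, 1·0+2·4=8≤9, objective 32.
(p,q)=(2,3): 2·2+6·3=22≤36, 1·2+2·3=8≤9, objective 28.
No feasible integer point exceeds 34.

34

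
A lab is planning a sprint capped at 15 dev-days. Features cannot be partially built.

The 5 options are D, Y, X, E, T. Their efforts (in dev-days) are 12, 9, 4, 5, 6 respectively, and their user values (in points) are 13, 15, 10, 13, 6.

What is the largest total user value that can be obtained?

29

Take X, E, and T: effort 4 + 5 + 6 = 15 ≤ 15, user value 10 + 13 + 6 = 29.
No other feasible combination does better.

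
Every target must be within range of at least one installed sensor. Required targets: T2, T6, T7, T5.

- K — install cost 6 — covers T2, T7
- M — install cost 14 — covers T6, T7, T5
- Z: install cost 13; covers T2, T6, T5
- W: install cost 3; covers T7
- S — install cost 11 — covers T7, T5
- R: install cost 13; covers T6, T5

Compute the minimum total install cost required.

16

This is a weighted set-cover instance.
The greedy cost-per-new-target heuristic would pick K and Z for 19, but a cheaper cover exists.
Choose Z and W: together they cover T2, T6, T7, T5 — every target.
Total install cost: 13 + 3 = 16.
No cover costs less than 16.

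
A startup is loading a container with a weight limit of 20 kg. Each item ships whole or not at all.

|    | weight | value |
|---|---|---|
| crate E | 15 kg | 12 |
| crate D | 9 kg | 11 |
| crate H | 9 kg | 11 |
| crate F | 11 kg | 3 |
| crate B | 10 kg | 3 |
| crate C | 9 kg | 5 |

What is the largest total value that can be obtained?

22

crate D + crate H: weight 9 + 9 = 18 ≤ 20, value 11 + 11 = 22.
crate H + crate C: weight 9 + 9 = 18 ≤ 20, value 11 + 5 = 16.
crate D + crate C: weight 9 + 9 = 18 ≤ 20, value 11 + 5 = 16.
Best is crate D and crate H with total value 22.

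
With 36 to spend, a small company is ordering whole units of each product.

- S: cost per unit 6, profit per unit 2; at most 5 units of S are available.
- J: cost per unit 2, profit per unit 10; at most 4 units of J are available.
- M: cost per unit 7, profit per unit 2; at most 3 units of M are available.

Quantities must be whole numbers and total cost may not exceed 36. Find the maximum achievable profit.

48

2×S, 4×J, and 2×M: cost 34 ≤ 36, profit 2·2 + 4·10 + 2·2 = 48.
1×S, 4×J, and 3×M: cost 35 ≤ 36, profit 1·2 + 4·10 + 3·2 = 48.
Best is 48.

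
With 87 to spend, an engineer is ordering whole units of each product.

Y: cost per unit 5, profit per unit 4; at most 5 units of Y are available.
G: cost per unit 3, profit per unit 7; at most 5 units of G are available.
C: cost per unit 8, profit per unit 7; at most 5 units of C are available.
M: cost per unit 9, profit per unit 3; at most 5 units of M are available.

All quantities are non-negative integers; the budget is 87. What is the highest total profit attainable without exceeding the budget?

This is a bounded integer knapsack.
4×Y, 5×G, 5×C, and 1×M: cost 84 ≤ 87, profit 4·4 + 5·7 + 5·7 + 1·3 = 89.
5×Y, 5×G, and 5×C: cost 80 ≤ 87, profit 5·4 + 5·7 + 5·7 = 90.
Best is 90.

90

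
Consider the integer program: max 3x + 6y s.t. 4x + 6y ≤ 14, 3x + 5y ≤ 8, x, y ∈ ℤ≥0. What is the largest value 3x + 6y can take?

9

Relaxing integrality, the LP optimum is 9.60 at (x,y) = (0, 1.6), which is not an integer point.
(x,y)=(1,1): 4·1+6·1=10≤14, 3·1+5·1=8≤8, objective 9.
(x,y)=(0,1): 4·0+6·1=6≤14, 3·0+5·1=5≤8, objective 6.
(x,y)=(2,0): 4·2+6·0=8≤14, 3·2+5·0=6≤8, objective 6.
The best lattice point is (1,1), giving 9.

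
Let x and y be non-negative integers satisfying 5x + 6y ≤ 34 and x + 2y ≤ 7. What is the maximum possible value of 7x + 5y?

42

Relaxing integrality, the LP optimum is 47.60 at (x,y) = (6.8, 0), which is not an integer point.
(x,y)=(6,0): 5·6+6·0=30≤34, 1·6+2·0=6≤7, objective 42.
(x,y)=(5,1): 5·5+6·1=31≤34, 1·5+2·1=7≤7, objective 40.
Maximum is 42 at (x,y)=(6,0).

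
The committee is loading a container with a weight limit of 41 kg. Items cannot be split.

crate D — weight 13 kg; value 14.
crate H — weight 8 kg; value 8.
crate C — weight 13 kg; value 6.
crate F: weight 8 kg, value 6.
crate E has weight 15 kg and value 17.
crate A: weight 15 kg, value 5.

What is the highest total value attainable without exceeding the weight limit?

39

This is a 0-1 knapsack instance.
Allowing fractional choices, the relaxed optimum would be about 42.8, but items are indivisible.
crate D + crate F + crate E: weight 13 + 8 + 15 = 36 ≤ 41, value 14 + 6 + 17 = 37.
crate D + crate H + crate E: weight 13 + 8 + 15 = 36 ≤ 41, value 14 + 8 + 17 = 39.
Best is crate D, crate H, and crate E with total value 39.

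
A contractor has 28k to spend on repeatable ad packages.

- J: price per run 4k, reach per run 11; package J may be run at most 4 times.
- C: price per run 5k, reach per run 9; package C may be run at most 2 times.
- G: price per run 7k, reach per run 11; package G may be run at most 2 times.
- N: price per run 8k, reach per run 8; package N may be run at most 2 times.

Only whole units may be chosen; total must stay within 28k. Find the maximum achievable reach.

This is a bounded integer knapsack.
Take 4×J, 1×C, and 1×G: price 28 ≤ 28, reach 4·11 + 1·9 + 1·11 = 64.
J has the best ratio (11/4) and is taken to its limit of 4; remaining capacity is filled optimally with the others.

64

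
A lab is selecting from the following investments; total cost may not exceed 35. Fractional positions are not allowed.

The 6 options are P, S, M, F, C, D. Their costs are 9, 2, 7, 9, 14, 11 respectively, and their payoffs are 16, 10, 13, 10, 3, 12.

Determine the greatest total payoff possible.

51

Allowing fractional choices, the relaxed optimum would be about 57.7, but investments are indivisible.
P + S + M + F: cost 9 + 2 + 7 + 9 = 27 ≤ 35, payoff 16 + 10 + 13 + 10 = 49.
P + S + M + D: cost 9 + 2 + 7 + 11 = 29 ≤ 35, payoff 16 + 10 + 13 + 12 = 51.
Best is P, S, M, and D with total payoff 51.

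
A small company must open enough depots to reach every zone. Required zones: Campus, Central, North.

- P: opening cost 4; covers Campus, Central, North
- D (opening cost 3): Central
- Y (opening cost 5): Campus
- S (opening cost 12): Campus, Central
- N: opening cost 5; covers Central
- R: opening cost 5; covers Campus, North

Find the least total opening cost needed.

P alone covers Campus, Central, North — every zone.
Total opening cost: 4.

4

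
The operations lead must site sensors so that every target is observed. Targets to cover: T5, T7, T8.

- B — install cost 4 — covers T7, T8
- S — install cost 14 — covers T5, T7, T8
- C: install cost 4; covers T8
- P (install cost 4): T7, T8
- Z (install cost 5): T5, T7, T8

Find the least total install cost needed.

5

Z alone covers T5, T7, T8 — every target.
Total install cost: 5.
No cover costs less than 5.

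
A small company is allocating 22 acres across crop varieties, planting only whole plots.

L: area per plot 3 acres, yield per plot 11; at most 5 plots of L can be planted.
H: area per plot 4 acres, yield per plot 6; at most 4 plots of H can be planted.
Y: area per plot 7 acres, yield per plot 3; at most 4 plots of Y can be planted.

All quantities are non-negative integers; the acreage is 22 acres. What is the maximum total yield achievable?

61

5×L and 1×Y: area 22 ≤ 22, yield 5·11 + 1·3 = 58.
5×L and 1×H: area 19 ≤ 22, yield 5·11 + 1·6 = 61.
Best is 61.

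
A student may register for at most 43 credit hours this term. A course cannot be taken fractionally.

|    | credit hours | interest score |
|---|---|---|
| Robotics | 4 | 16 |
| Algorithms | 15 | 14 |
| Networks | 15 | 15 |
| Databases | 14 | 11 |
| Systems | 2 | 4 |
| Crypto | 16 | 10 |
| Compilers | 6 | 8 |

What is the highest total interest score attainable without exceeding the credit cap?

57

Allowing fractional choices, the relaxed optimum would be about 57.8, but courses are indivisible.
Robotics + Networks + Databases + Systems + Compilers: credit hours 4 + 15 + 14 + 2 + 6 = 41 ≤ 43, interest score 16 + 15 + 11 + 4 + 8 = 54.
Robotics + Algorithms + Networks + Systems + Compilers: credit hours 4 + 15 + 15 + 2 + 6 = 42 ≤ 43, interest score 16 + 14 + 15 + 4 + 8 = 57.
Robotics + Algorithms + Networks + Compilers: credit hours 4 + 15 + 15 + 6 = 40 ≤ 43, interest score 16 + 14 + 15 + 8 = 53.
Best is Robotics, Algorithms, Networks, Systems, and Compilers with total interest score 57.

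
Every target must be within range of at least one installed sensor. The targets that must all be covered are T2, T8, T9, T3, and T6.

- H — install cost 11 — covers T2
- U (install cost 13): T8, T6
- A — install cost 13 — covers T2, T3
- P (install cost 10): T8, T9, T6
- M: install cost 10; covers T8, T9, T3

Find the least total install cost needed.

Choose A and P: together they cover T2, T8, T9, T3, T6 — every target.
Total install cost: 13 + 10 = 23.
No cover costs less than 23.

23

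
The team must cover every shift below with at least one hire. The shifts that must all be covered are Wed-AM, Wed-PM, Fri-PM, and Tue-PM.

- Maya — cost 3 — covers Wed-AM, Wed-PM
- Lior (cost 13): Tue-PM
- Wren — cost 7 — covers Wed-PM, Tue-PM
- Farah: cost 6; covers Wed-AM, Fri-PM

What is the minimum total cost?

13

This is a weighted set-cover instance.
The greedy cost-per-new-shift heuristic would pick Maya, Farah, and Wren for 16, but a cheaper cover exists.
Choose Wren and Farah: together they cover Wed-AM, Wed-PM, Fri-PM, Tue-PM — every shift.
Total cost: 7 + 6 = 13.
No cover costs less than 13.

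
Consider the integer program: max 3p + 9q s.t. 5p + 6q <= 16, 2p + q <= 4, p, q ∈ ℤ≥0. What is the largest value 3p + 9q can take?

(p,q)=(0,2): 5·0+6·2=12≤16, 2·0+1·2=2≤4, objective 18.
(p,q)=(1,1): 5·1+6·1=11≤16, 2·1+1·1=3≤4, objective 12.
(p,q)=(0,1): 5·0+6·1=6≤16, 2·0+1·1=1≤4, objective 9.
No feasible integer point exceeds 18.

18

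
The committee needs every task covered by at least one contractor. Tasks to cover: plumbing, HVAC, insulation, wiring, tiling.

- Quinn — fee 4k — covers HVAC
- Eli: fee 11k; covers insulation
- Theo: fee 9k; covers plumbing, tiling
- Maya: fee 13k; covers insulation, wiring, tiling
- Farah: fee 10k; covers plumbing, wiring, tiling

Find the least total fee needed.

25

Choose Quinn, Eli, and Farah: together they cover plumbing, HVAC, insulation, wiring, tiling — every task.
Total fee: 4 + 11 + 10 = 25.
No cover costs less than 25.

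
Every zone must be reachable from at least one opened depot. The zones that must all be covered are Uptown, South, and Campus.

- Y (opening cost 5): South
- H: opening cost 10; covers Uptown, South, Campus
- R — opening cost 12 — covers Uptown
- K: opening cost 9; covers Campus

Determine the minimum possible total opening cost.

H alone covers Uptown, South, Campus — every zone.
Total opening cost: 10.
No cover costs less than 10.

10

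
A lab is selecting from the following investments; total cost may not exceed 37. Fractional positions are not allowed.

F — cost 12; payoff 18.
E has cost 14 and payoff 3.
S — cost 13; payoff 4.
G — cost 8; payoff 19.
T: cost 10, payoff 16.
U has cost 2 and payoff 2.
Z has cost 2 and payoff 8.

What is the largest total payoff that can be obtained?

63

Take F, G, T, U, and Z: cost 12 + 8 + 10 + 2 + 2 = 34 ≤ 37, payoff 18 + 19 + 16 + 2 + 8 = 63.
No other feasible combination does better.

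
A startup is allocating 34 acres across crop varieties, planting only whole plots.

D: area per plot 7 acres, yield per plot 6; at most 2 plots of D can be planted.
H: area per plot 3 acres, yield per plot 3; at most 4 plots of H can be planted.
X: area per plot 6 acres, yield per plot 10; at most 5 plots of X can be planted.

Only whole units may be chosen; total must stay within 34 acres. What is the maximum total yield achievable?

53

1×H and 5×X: area 33 ≤ 34, yield 1·3 + 5·10 = 53.
5×X: area 30 ≤ 34, yield 5·10 = 50.
Best is 53.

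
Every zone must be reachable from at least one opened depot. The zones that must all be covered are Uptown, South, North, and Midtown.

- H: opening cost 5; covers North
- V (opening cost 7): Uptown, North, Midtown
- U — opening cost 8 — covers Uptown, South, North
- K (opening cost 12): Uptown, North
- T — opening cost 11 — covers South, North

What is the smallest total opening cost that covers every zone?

15

This is a weighted set-cover instance.
Choose V and U: together they cover Uptown, South, North, Midtown — every zone.
Total opening cost: 7 + 8 = 15.
No cover costs less than 15.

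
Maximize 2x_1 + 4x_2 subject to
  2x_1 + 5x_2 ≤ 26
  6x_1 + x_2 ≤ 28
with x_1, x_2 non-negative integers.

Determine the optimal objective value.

(x_1,x_2)=(3,4) is feasible, giving 22.
(x_1,x_2)=(2,4) is feasible, giving 20.
(x_1,x_2)=(4,3) is feasible, giving 20.
The best lattice point is (3,4), giving 22.

22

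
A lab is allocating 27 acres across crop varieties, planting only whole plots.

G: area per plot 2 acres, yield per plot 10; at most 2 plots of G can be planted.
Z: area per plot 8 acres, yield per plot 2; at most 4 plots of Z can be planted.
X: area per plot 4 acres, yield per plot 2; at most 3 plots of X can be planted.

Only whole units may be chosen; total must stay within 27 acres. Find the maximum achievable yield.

28

G has the best ratio (10/2); taking only G gives at most 2×10 = 20 (stopped by the supply cap of 2).
Mixing does better — 2×G, 1×Z, and 3×X: area 24 ≤ 27, yield 2·10 + 1·2 + 3·2 = 28.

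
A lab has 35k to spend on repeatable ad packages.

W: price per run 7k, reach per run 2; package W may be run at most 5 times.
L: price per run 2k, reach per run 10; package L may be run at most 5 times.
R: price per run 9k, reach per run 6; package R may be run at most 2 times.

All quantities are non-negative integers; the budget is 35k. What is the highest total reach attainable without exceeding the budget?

64

This is a bounded integer knapsack.
Take 1×W, 5×L, and 2×R: price 35 ≤ 35, reach 1·2 + 5·10 + 2·6 = 64.
L has the best ratio (10/2) and is taken to its limit of 5; remaining capacity is filled optimally with the others.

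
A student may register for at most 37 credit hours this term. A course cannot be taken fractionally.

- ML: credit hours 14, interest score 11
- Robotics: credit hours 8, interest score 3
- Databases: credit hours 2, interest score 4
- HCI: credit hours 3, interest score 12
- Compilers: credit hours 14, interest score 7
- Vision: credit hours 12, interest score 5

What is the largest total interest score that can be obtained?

34

Take ML, Databases, HCI, and Compilers: credit hours 14 + 2 + 3 + 14 = 33 ≤ 37, interest score 11 + 4 + 12 + 7 = 34.
No other feasible combination does better.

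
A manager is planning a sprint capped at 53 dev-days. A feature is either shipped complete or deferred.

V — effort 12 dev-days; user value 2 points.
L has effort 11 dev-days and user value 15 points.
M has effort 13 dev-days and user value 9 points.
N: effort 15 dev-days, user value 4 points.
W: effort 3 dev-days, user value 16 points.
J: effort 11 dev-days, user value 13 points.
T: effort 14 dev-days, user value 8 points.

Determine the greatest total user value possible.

Take L, M, W, J, and T: effort 11 + 13 + 3 + 11 + 14 = 52 ≤ 53, user value 15 + 9 + 16 + 13 + 8 = 61.
No other feasible combination does better.

61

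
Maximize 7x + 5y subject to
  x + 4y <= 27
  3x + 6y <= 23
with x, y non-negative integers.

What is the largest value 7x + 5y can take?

Relaxing integrality, the LP optimum is 53.67 at (x,y) = (7.67, 0), which is not an integer point.
(x,y)=(7,0): 1·7+4·0=7≤27, 3·7+6·0=21≤23, objective 49.
(x,y)=(6,0): 1·6+4·0=6≤27, 3·6+6·0=18≤23, objective 42.
Maximum is 49 at (x,y)=(7,0).

49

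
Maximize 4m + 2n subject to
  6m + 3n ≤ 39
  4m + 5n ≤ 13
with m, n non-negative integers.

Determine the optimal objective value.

12

The continuous relaxation peaks at (3.25, 0) with value 13.00; rounding to a feasible lattice point costs some objective.
(m,n)=(3,0): 6·3+3·0=18≤39, 4·3+5·0=12≤13, objective 12.
(m,n)=(2,1): 6·2+3·1=15≤39, 4·2+5·1=13≤13, objective 10.
(m,n)=(2,0): 6·2+3·0=12≤39, 4·2+5·0=8≤13, objective 8.
No feasible integer point exceeds 12.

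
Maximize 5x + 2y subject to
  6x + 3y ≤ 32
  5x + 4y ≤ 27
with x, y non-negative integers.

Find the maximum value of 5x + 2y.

25

Relaxing integrality, the LP optimum is 26.67 at (x,y) = (5.33, 0), which is not an integer point.
(x,y)=(5,0) is feasible, giving 25.
(x,y)=(4,1) is feasible, giving 22.
(x,y)=(4,0) is feasible, giving 20.
The best lattice point is (5,0), giving 25.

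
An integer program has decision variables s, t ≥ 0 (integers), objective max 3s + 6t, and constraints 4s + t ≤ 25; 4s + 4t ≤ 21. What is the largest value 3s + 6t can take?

30

Relaxing integrality, the LP optimum is 31.50 at (s,t) = (0, 5.25), which is not an integer point.
(s,t)=(0,5): 4·0+1·5=5≤25, 4·0+4·5=20≤21, objective 30.
(s,t)=(1,4): 4·1+1·4=8≤25, 4·1+4·4=20≤21, objective 27.
(s,t)=(0,4): 4·0+1·4=4≤25, 4·0+4·4=16≤21, objective 24.
Maximum is 30 at (s,t)=(0,5).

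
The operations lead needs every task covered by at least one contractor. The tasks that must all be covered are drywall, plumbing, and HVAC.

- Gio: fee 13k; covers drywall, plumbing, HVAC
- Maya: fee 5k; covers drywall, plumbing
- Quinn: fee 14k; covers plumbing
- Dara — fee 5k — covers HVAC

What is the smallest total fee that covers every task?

Choose Maya and Dara: together they cover drywall, plumbing, HVAC — every task.
Total fee: 5 + 5 = 10.
No cover costs less than 10.

10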